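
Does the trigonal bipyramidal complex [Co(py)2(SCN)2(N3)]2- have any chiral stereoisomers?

yes

Exhaustive case analysis gives 5 geometric isomers.
One of these lacks any improper symmetry element and so occurs as an enantiomeric pair, giving 5 + 1 = 6 stereoisomers in total.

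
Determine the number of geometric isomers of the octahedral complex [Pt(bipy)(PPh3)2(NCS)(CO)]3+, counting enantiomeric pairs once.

An octahedron has six vertices in three trans pairs; every non-trans pair is cis.
Each bipy is bidentate and must span two cis positions.
Working through the distinct placements yields 4 geometric isomers: PPh3 cis (3 arrangements, 2 chiral); PPh3 trans.

4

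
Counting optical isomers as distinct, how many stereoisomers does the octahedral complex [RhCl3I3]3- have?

2

Systematic placement gives 2 geometric isomers: Cl mer; Cl fac.
Each arrangement has an internal mirror plane or centre of symmetry, so none is chiral.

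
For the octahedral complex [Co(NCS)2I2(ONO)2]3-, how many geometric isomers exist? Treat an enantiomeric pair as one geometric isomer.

5

In an octahedral complex each vertex has one trans partner and four cis neighbours.
Working through the distinct placements yields 5 geometric isomers: NCS trans, I trans, ONO trans; NCS cis, I trans, ONO cis; NCS cis, I cis, ONO trans; NCS cis, I cis, ONO cis (chiral); NCS trans, I cis, ONO cis.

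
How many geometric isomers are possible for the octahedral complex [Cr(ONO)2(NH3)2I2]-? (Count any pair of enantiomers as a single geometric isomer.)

An octahedron has six vertices in three trans pairs; every non-trans pair is cis.
There are 5 geometric isomers: ONO trans, NH3 trans, I trans; ONO cis, NH3 cis, I trans; ONO trans, NH3 cis, I cis; ONO cis, NH3 cis, I cis (chiral); ONO cis, NH3 trans, I cis.

5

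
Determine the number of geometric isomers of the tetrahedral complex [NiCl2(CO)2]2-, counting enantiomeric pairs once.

1

In a tetrahedral complex all four positions are equivalent and every pair of ligands is adjacent — there is no cis/trans distinction.
Only one geometric arrangement is possible.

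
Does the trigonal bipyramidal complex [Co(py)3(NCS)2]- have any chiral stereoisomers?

no

In a trigonal bipyramid the two axial positions differ from the three equatorial ones.
Systematic placement gives 3 geometric isomers: NCS both axial; NCS one axial, one equatorial; NCS both equatorial.
Each arrangement has an internal mirror plane or centre of symmetry, so none is chiral.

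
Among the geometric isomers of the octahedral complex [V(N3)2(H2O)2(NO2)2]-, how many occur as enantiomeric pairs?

1

The six octahedral sites form three mutually perpendicular trans pairs.
Working through the distinct placements yields 5 geometric isomers: N3 trans, H2O trans, NO2 trans; N3 cis, H2O trans, NO2 cis; N3 cis, H2O cis, NO2 trans; N3 cis, H2O cis, NO2 cis (chiral); N3 trans, H2O cis, NO2 cis.
One of these lacks any improper symmetry element and so occurs as an enantiomeric pair, giving 5 + 1 = 6 stereoisomers in total.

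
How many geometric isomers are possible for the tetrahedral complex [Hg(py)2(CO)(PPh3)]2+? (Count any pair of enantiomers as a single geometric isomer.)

1

In a tetrahedral complex all four positions are equivalent and every pair of ligands is adjacent — there is no cis/trans distinction.
Only one geometric arrangement is possible.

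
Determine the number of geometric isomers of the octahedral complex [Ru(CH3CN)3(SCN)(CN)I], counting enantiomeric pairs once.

4

The six octahedral sites form three mutually perpendicular trans pairs.
Working through the distinct placements yields 4 geometric isomers: CH3CN mer (3 arrangements); CH3CN fac (chiral).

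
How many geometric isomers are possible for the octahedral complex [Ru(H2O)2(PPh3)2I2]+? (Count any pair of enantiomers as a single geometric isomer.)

5

An octahedron has six vertices in three trans pairs; every non-trans pair is cis.
There are 5 geometric isomers: H2O trans, PPh3 trans, I trans; H2O trans, PPh3 cis, I cis; H2O cis, PPh3 trans, I cis; H2O cis, PPh3 cis, I cis (chiral); H2O cis, PPh3 cis, I trans.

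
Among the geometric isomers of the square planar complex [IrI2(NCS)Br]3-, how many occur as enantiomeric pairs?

0

In a square planar complex each vertex has one trans partner and two cis neighbours.
Systematic placement gives 2 geometric isomers: I cis; I trans.
Each arrangement has an internal mirror plane or centre of symmetry, so none is chiral.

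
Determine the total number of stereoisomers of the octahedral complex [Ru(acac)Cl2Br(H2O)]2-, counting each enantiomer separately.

Each acac is bidentate and must span two cis positions.
Working through the distinct placements yields 4 geometric isomers: Cl cis (3 arrangements, 2 chiral); Cl trans.
Of these, 2 lack any improper symmetry element and so occur as enantiomeric pairs, giving 4 + 2 = 6 stereoisomers in total.

6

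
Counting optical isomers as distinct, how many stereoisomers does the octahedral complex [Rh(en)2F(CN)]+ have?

3

An octahedron has six vertices in three trans pairs; every non-trans pair is cis.
Each en is bidentate and must span two cis positions.
Systematic placement gives 2 geometric isomers: F and CN mutually trans; F and CN mutually cis (chiral).
One of these lacks any improper symmetry element and so occurs as an enantiomeric pair, giving 2 + 1 = 3 stereoisomers in total.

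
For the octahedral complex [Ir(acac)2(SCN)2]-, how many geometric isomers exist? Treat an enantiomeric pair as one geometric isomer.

2

An octahedron has six vertices in three trans pairs; every non-trans pair is cis.
Each acac is bidentate and must span two cis positions.
Working through the distinct placements yields 2 geometric isomers: SCN trans; SCN cis (chiral).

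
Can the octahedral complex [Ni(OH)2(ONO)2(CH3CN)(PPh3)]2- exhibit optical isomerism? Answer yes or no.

An octahedron has six vertices in three trans pairs; every non-trans pair is cis.
There are 6 geometric isomers: OH cis, ONO cis (3 arrangements, 2 chiral); OH cis, ONO trans; OH trans, ONO cis; OH trans, ONO trans.
Of these, 2 lack any improper symmetry element and so occur as enantiomeric pairs, giving 6 + 2 = 8 stereoisomers in total.

yes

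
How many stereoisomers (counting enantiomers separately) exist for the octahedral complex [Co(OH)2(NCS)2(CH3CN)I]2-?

8

The six octahedral sites form three mutually perpendicular trans pairs.
Systematic placement gives 6 geometric isomers: OH trans, NCS trans; OH cis, NCS cis (3 arrangements, 2 chiral); OH trans, NCS cis; OH cis, NCS trans.
Of these, 2 lack any improper symmetry element and so occur as enantiomeric pairs, giving 6 + 2 = 8 stereoisomers in total.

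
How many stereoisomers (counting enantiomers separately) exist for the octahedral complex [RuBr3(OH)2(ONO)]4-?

3

There are 3 geometric isomers: Br mer, OH cis; Br mer, OH trans; Br fac, OH cis.
Each arrangement has an internal mirror plane or centre of symmetry, so none is chiral.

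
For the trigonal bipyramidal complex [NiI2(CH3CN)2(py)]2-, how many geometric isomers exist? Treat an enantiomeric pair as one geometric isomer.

A trigonal bipyramid has two axial and three equatorial sites, which are chemically inequivalent.
Exhaustive case analysis gives 5 geometric isomers.

5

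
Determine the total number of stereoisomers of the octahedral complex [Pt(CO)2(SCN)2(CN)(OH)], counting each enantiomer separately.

In an octahedral complex each vertex has one trans partner and four cis neighbours.
There are 6 geometric isomers: CO cis, SCN trans; CO cis, SCN cis (3 arrangements, 2 chiral); CO trans, SCN trans; CO trans, SCN cis.
Of these, 2 lack any improper symmetry element and so occur as enantiomeric pairs, giving 6 + 2 = 8 stereoisomers in total.

8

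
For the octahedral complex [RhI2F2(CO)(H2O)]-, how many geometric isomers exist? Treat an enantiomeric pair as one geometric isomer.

6

The six octahedral sites form three mutually perpendicular trans pairs.
Working through the distinct placements yields 6 geometric isomers: I trans, F cis; I cis, F cis (3 arrangements, 2 chiral); I trans, F trans; I cis, F trans.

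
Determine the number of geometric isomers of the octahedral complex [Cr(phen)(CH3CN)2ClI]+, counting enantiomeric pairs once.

The six octahedral sites form three mutually perpendicular trans pairs.
Each phen is bidentate and must span two cis positions.
There are 4 geometric isomers: CH3CN trans; CH3CN cis (3 arrangements, 2 chiral).

4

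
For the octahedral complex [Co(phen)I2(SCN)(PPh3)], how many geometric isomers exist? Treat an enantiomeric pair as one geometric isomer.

Each phen is bidentate and must span two cis positions.
Working through the distinct placements yields 4 geometric isomers: I trans; I cis (3 arrangements, 2 chiral).

4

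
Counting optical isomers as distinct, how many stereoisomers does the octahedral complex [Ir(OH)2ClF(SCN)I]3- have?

Systematic enumeration (placing each ligand type in turn and discarding arrangements equivalent by rotation or reflection) gives 9 geometric isomers.
Of these, 6 lack any improper symmetry element and so occur as enantiomeric pairs, giving 9 + 6 = 15 stereoisomers in total.

15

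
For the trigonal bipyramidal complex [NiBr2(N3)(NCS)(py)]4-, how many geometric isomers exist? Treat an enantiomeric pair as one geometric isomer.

Systematic enumeration (placing each ligand type in turn and discarding arrangements equivalent by rotation or reflection) gives 7 geometric isomers.

7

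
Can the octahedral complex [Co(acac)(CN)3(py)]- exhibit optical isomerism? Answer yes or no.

Each acac is bidentate and must span two cis positions.
Systematic placement gives 2 geometric isomers: CN mer; CN fac.
Each arrangement has an internal mirror plane or centre of symmetry, so none is chiral.

no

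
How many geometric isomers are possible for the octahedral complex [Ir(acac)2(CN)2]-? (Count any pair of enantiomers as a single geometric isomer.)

In an octahedral complex each vertex has one trans partner and four cis neighbours.
Each acac is bidentate and must span two cis positions.
Working through the distinct placements yields 2 geometric isomers: CN trans; CN cis (chiral).

2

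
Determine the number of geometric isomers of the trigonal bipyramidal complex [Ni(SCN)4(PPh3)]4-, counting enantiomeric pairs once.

2

A trigonal bipyramid has two axial and three equatorial sites, which are chemically inequivalent.
Working through the distinct placements yields 2 geometric isomers: PPh3 axial; PPh3 equatorial.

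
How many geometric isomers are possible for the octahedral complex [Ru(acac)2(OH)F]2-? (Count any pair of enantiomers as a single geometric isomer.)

The six octahedral sites form three mutually perpendicular trans pairs.
Each acac is bidentate and must span two cis positions.
The distinct arrangements are (2 in all): OH and F mutually trans; OH and F mutually cis (chiral).

2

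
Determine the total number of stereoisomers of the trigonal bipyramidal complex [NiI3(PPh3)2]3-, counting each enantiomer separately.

A trigonal bipyramid has two axial and three equatorial sites, which are chemically inequivalent.
The distinct arrangements are (3 in all): PPh3 both equatorial; PPh3 one axial, one equatorial; PPh3 both axial.
Each arrangement has an internal mirror plane or centre of symmetry, so none is chiral.

3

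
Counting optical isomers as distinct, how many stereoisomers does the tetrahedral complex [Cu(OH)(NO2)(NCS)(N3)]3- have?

2

Only one geometric arrangement is possible; it has no improper symmetry element, so it exists as a pair of enantiomers (2 stereoisomers).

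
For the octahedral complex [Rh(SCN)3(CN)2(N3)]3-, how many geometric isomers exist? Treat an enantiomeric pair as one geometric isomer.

An octahedron has six vertices in three trans pairs; every non-trans pair is cis.
Working through the distinct placements yields 3 geometric isomers: SCN mer, CN trans; SCN mer, CN cis; SCN fac, CN cis.

3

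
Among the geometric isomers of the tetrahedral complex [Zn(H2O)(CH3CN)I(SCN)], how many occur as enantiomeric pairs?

1

In a tetrahedral complex all four positions are equivalent and every pair of ligands is adjacent — there is no cis/trans distinction.
Only one geometric arrangement is possible; it has no improper symmetry element, so it exists as a pair of enantiomers (2 stereoisomers).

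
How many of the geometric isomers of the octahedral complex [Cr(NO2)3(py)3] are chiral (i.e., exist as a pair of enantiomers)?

0

An octahedron has six vertices in three trans pairs; every non-trans pair is cis.
Working through the distinct placements yields 2 geometric isomers: NO2 mer; NO2 fac.
Each arrangement has an internal mirror plane or centre of symmetry, so none is chiral.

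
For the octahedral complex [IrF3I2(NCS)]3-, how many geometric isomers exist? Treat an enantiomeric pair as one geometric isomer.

The six octahedral sites form three mutually perpendicular trans pairs.
Working through the distinct placements yields 3 geometric isomers: F mer, I cis; F mer, I trans; F fac, I cis.

3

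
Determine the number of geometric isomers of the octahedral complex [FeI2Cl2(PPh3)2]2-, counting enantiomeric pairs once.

5

There are 5 geometric isomers: I trans, Cl trans, PPh3 trans; I cis, Cl trans, PPh3 cis; I cis, Cl cis, PPh3 trans; I cis, Cl cis, PPh3 cis (chiral); I trans, Cl cis, PPh3 cis.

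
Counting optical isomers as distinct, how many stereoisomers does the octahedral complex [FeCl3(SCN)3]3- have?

2

Systematic placement gives 2 geometric isomers: Cl mer; Cl fac.
Each arrangement has an internal mirror plane or centre of symmetry, so none is chiral.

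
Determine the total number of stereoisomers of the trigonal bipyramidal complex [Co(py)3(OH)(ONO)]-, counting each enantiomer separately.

Systematic placement gives 4 geometric isomers: OH axial, ONO axial; OH axial, ONO equatorial; OH equatorial, ONO axial; OH equatorial, ONO equatorial.
Each arrangement has an internal mirror plane or centre of symmetry, so none is chiral.

4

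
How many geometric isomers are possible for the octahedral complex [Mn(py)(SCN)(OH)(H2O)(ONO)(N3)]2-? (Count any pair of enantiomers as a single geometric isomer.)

An octahedron has six vertices in three trans pairs; every non-trans pair is cis.
Exhaustive case analysis gives 15 geometric isomers.

15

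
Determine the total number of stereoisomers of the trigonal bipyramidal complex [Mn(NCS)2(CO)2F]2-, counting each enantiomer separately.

A trigonal bipyramid has two axial and three equatorial sites, which are chemically inequivalent.
Exhaustive case analysis gives 5 geometric isomers.
One of these lacks any improper symmetry element and so occurs as an enantiomeric pair, giving 5 + 1 = 6 stereoisomers in total.

6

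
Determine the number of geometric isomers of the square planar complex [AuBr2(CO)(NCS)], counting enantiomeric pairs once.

2

In a square planar complex each vertex has one trans partner and two cis neighbours.
There are 2 geometric isomers: Br cis; Br trans.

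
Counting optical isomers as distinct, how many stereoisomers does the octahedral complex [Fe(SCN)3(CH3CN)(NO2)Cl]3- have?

5

The six octahedral sites form three mutually perpendicular trans pairs.
Systematic placement gives 4 geometric isomers: SCN mer (3 arrangements); SCN fac (chiral).
One of these lacks any improper symmetry element and so occurs as an enantiomeric pair, giving 4 + 1 = 5 stereoisomers in total.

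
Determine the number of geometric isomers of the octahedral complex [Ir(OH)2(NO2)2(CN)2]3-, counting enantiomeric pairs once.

5

The distinct arrangements are (5 in all): OH trans, NO2 trans, CN trans; OH cis, NO2 cis, CN trans; OH trans, NO2 cis, CN cis; OH cis, NO2 cis, CN cis (chiral); OH cis, NO2 trans, CN cis.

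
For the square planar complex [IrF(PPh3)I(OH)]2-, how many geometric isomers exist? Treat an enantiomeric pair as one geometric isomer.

The distinct arrangements are (3 in all): (F/OH trans, I/PPh3 trans); (F/PPh3 trans, I/OH trans); (F/I trans, OH/PPh3 trans).

3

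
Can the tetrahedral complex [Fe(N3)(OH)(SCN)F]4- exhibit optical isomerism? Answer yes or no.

All four vertices of a tetrahedron are equivalent and mutually adjacent, so cis/trans isomerism cannot arise.
Only one geometric arrangement is possible; it has no improper symmetry element, so it exists as a pair of enantiomers (2 stereoisomers).

yes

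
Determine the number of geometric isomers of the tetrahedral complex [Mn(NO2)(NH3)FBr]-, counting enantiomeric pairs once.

1

All four vertices of a tetrahedron are equivalent and mutually adjacent, so cis/trans isomerism cannot arise.
Only one geometric arrangement is possible; it has no improper symmetry element, so it exists as a pair of enantiomers (2 stereoisomers).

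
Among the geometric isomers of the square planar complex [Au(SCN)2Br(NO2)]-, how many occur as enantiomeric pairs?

0

A square has two trans pairs of vertices; adjacent vertices are cis.
The distinct arrangements are (2 in all): SCN cis; SCN trans.
Each arrangement has an internal mirror plane or centre of symmetry, so none is chiral.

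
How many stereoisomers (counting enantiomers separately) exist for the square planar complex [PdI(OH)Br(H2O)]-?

3

In a square planar complex each vertex has one trans partner and two cis neighbours.
Working through the distinct placements yields 3 geometric isomers: (Br/I trans, H2O/OH trans); (Br/OH trans, H2O/I trans); (Br/H2O trans, I/OH trans).
Each arrangement has an internal mirror plane or centre of symmetry, so none is chiral.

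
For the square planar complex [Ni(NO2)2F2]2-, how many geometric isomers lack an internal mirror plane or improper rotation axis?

In a square planar complex each vertex has one trans partner and two cis neighbours.
Systematic placement gives 2 geometric isomers: NO2 cis; NO2 trans.
Each arrangement has an internal mirror plane or centre of symmetry, so none is chiral.

0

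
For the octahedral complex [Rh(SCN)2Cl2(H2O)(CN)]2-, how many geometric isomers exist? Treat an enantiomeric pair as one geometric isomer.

6

There are 6 geometric isomers: SCN trans, Cl cis; SCN cis, Cl cis (3 arrangements, 2 chiral); SCN trans, Cl trans; SCN cis, Cl trans.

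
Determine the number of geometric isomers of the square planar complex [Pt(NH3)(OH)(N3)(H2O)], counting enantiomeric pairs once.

3

A square has two trans pairs of vertices; adjacent vertices are cis.
Working through the distinct placements yields 3 geometric isomers: (H2O/NH3 trans, N3/OH trans); (H2O/OH trans, N3/NH3 trans); (H2O/N3 trans, NH3/OH trans).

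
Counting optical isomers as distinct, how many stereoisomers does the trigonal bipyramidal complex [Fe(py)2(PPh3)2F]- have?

A trigonal bipyramid has two axial and three equatorial sites, which are chemically inequivalent.
Systematic enumeration (placing each ligand type in turn and discarding arrangements equivalent by rotation or reflection) gives 5 geometric isomers.
One of these lacks any improper symmetry element and so occurs as an enantiomeric pair, giving 5 + 1 = 6 stereoisomers in total.

6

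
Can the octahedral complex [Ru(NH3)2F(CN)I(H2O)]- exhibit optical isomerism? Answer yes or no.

The six octahedral sites form three mutually perpendicular trans pairs.
Systematic enumeration (placing each ligand type in turn and discarding arrangements equivalent by rotation or reflection) gives 9 geometric isomers.
Of these, 6 lack any improper symmetry element and so occur as enantiomeric pairs, giving 9 + 6 = 15 stereoisomers in total.

yes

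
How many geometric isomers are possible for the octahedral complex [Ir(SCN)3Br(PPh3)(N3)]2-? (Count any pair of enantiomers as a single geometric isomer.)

4

The six octahedral sites form three mutually perpendicular trans pairs.
Systematic placement gives 4 geometric isomers: SCN mer (3 arrangements); SCN fac (chiral).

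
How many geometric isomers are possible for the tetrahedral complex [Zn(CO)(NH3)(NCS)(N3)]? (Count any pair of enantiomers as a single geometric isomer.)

1

All four vertices of a tetrahedron are equivalent and mutually adjacent, so cis/trans isomerism cannot arise.
Only one geometric arrangement is possible; it has no improper symmetry element, so it exists as a pair of enantiomers (2 stereoisomers).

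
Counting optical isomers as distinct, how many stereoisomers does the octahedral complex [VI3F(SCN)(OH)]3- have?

5

In an octahedral complex each vertex has one trans partner and four cis neighbours.
Systematic placement gives 4 geometric isomers: I mer (3 arrangements); I fac (chiral).
One of these lacks any improper symmetry element and so occurs as an enantiomeric pair, giving 4 + 1 = 5 stereoisomers in total.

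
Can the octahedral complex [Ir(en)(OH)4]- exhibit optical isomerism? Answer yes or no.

An octahedron has six vertices in three trans pairs; every non-trans pair is cis.
Each en is bidentate and must span two cis positions.
Only one geometric arrangement is possible.

no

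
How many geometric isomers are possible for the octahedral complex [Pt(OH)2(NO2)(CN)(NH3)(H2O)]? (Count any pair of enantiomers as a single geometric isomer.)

An octahedron has six vertices in three trans pairs; every non-trans pair is cis.
Placing the ligands in turn and identifying arrangements related by rotation or reflection leaves 9 distinct geometric isomers.

9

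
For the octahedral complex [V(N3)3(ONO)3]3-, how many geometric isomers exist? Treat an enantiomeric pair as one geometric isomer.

The distinct arrangements are (2 in all): N3 mer; N3 fac.

2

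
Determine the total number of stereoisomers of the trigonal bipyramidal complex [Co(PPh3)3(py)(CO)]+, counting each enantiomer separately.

4

There are 4 geometric isomers: py equatorial, CO axial; py axial, CO axial; py equatorial, CO equatorial; py axial, CO equatorial.
Each arrangement has an internal mirror plane or centre of symmetry, so none is chiral.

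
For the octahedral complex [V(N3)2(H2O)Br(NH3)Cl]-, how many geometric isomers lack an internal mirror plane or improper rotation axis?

6

An octahedron has six vertices in three trans pairs; every non-trans pair is cis.
Systematic enumeration (placing each ligand type in turn and discarding arrangements equivalent by rotation or reflection) gives 9 geometric isomers.
Of these, 6 lack any improper symmetry element and so occur as enantiomeric pairs, giving 9 + 6 = 15 stereoisomers in total.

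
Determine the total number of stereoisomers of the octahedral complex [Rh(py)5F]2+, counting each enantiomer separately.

An octahedron has six vertices in three trans pairs; every non-trans pair is cis.
Only one geometric arrangement is possible.

1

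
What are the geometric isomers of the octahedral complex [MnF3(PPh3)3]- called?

Systematic placement gives 2 geometric isomers: F mer; F fac.

fac and mer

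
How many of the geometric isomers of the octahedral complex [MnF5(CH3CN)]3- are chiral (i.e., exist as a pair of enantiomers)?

Only one geometric arrangement is possible.

0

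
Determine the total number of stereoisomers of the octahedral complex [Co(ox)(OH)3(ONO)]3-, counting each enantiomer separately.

An octahedron has six vertices in three trans pairs; every non-trans pair is cis.
Each ox is bidentate and must span two cis positions.
Working through the distinct placements yields 2 geometric isomers: OH mer; OH fac.
Each arrangement has an internal mirror plane or centre of symmetry, so none is chiral.

2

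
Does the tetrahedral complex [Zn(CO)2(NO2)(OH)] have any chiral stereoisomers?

Only one geometric arrangement is possible.

no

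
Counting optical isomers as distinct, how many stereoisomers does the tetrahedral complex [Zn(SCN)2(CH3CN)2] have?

In a tetrahedral complex all four positions are equivalent and every pair of ligands is adjacent — there is no cis/trans distinction.
Only one geometric arrangement is possible.

1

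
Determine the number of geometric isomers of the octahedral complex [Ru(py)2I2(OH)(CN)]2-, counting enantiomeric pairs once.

The distinct arrangements are (6 in all): py trans, I cis; py cis, I cis (3 arrangements, 2 chiral); py trans, I trans; py cis, I trans.

6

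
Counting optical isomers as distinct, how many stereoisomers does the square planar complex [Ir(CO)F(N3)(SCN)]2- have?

3

Working through the distinct placements yields 3 geometric isomers: (CO/N3 trans, F/SCN trans); (CO/SCN trans, F/N3 trans); (CO/F trans, N3/SCN trans).
Each arrangement has an internal mirror plane or centre of symmetry, so none is chiral.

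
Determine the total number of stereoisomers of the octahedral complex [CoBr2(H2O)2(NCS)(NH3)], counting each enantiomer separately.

The distinct arrangements are (6 in all): Br trans, H2O trans; Br trans, H2O cis; Br cis, H2O cis (3 arrangements, 2 chiral); Br cis, H2O trans.
Of these, 2 lack any improper symmetry element and so occur as enantiomeric pairs, giving 6 + 2 = 8 stereoisomers in total.

8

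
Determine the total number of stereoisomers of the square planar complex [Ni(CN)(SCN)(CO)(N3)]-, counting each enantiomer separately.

A square has two trans pairs of vertices; adjacent vertices are cis.
Systematic placement gives 3 geometric isomers: (CN/N3 trans, CO/SCN trans); (CN/SCN trans, CO/N3 trans); (CN/CO trans, N3/SCN trans).
Each arrangement has an internal mirror plane or centre of symmetry, so none is chiral.

3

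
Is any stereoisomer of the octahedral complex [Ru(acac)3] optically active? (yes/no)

An octahedron has six vertices in three trans pairs; every non-trans pair is cis.
Each acac is bidentate and must span two cis positions.
Only one geometric arrangement is possible; it has no improper symmetry element, so it exists as a pair of enantiomers (2 stereoisomers).

yes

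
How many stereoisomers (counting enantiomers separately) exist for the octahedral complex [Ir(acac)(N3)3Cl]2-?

2

An octahedron has six vertices in three trans pairs; every non-trans pair is cis.
Each acac is bidentate and must span two cis positions.
Working through the distinct placements yields 2 geometric isomers: N3 fac; N3 mer.
Each arrangement has an internal mirror plane or centre of symmetry, so none is chiral.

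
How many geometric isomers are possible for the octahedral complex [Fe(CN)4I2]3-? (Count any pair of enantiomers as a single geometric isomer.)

2

The six octahedral sites form three mutually perpendicular trans pairs.
The distinct arrangements are (2 in all): I trans; I cis.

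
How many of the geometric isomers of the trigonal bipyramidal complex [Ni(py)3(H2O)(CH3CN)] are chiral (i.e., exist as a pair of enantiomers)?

Systematic placement gives 4 geometric isomers: H2O axial, CH3CN axial; H2O equatorial, CH3CN axial; H2O axial, CH3CN equatorial; H2O equatorial, CH3CN equatorial.
Each arrangement has an internal mirror plane or centre of symmetry, so none is chiral.

0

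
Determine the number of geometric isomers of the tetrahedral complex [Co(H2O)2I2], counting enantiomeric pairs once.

All four vertices of a tetrahedron are equivalent and mutually adjacent, so cis/trans isomerism cannot arise.
Only one geometric arrangement is possible.

1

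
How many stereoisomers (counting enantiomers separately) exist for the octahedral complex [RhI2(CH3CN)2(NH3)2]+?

6

In an octahedral complex each vertex has one trans partner and four cis neighbours.
Systematic placement gives 5 geometric isomers: I trans, CH3CN trans, NH3 trans; I cis, CH3CN trans, NH3 cis; I cis, CH3CN cis, NH3 trans; I cis, CH3CN cis, NH3 cis (chiral); I trans, CH3CN cis, NH3 cis.
One of these lacks any improper symmetry element and so occurs as an enantiomeric pair, giving 5 + 1 = 6 stereoisomers in total.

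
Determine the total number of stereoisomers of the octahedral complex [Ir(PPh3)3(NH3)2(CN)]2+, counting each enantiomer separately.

3

In an octahedral complex each vertex has one trans partner and four cis neighbours.
Working through the distinct placements yields 3 geometric isomers: PPh3 mer, NH3 cis; PPh3 mer, NH3 trans; PPh3 fac, NH3 cis.
Each arrangement has an internal mirror plane or centre of symmetry, so none is chiral.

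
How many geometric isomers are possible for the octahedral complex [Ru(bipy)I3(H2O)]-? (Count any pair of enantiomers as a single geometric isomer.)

The six octahedral sites form three mutually perpendicular trans pairs.
Each bipy is bidentate and must span two cis positions.
There are 2 geometric isomers: I fac; I mer.

2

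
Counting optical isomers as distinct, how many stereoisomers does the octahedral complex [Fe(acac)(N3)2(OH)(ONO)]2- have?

6

In an octahedral complex each vertex has one trans partner and four cis neighbours.
Each acac is bidentate and must span two cis positions.
The distinct arrangements are (4 in all): N3 trans; N3 cis (3 arrangements, 2 chiral).
Of these, 2 lack any improper symmetry element and so occur as enantiomeric pairs, giving 4 + 2 = 6 stereoisomers in total.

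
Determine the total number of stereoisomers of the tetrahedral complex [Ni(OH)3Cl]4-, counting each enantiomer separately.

All four vertices of a tetrahedron are equivalent and mutually adjacent, so cis/trans isomerism cannot arise.
Only one geometric arrangement is possible.

1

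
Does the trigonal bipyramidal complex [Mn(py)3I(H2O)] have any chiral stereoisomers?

Systematic placement gives 4 geometric isomers: I axial, H2O axial; I equatorial, H2O axial; I axial, H2O equatorial; I equatorial, H2O equatorial.
Each arrangement has an internal mirror plane or centre of symmetry, so none is chiral.

no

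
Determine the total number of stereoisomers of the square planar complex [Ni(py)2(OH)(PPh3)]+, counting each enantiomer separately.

2

In a square planar complex each vertex has one trans partner and two cis neighbours.
Systematic placement gives 2 geometric isomers: py cis; py trans.
Each arrangement has an internal mirror plane or centre of symmetry, so none is chiral.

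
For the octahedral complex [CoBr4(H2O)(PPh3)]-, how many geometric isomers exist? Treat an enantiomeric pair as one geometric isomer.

The six octahedral sites form three mutually perpendicular trans pairs.
Working through the distinct placements yields 2 geometric isomers: H2O and PPh3 mutually trans; H2O and PPh3 mutually cis.

2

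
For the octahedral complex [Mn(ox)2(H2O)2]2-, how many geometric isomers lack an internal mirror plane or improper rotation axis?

1

In an octahedral complex each vertex has one trans partner and four cis neighbours.
Each ox is bidentate and must span two cis positions.
Working through the distinct placements yields 2 geometric isomers: H2O trans; H2O cis (chiral).
One of these lacks any improper symmetry element and so occurs as an enantiomeric pair, giving 2 + 1 = 3 stereoisomers in total.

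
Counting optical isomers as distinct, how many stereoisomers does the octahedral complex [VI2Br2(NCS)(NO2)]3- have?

8

In an octahedral complex each vertex has one trans partner and four cis neighbours.
Working through the distinct placements yields 6 geometric isomers: I trans, Br trans; I cis, Br trans; I cis, Br cis (3 arrangements, 2 chiral); I trans, Br cis.
Of these, 2 lack any improper symmetry element and so occur as enantiomeric pairs, giving 6 + 2 = 8 stereoisomers in total.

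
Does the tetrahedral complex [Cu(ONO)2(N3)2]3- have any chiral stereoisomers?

In a tetrahedral complex all four positions are equivalent and every pair of ligands is adjacent — there is no cis/trans distinction.
Only one geometric arrangement is possible.

no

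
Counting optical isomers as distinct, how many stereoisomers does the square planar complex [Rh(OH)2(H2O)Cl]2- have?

A square has two trans pairs of vertices; adjacent vertices are cis.
Systematic placement gives 2 geometric isomers: OH cis; OH trans.
Each arrangement has an internal mirror plane or centre of symmetry, so none is chiral.

2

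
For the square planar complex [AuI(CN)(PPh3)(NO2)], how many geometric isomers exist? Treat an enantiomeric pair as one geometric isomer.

3

In a square planar complex each vertex has one trans partner and two cis neighbours.
There are 3 geometric isomers: (CN/NO2 trans, I/PPh3 trans); (CN/PPh3 trans, I/NO2 trans); (CN/I trans, NO2/PPh3 trans).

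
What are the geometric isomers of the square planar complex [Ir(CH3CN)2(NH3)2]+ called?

cis and trans

A square has two trans pairs of vertices; adjacent vertices are cis.
There are 2 geometric isomers: CH3CN cis; CH3CN trans.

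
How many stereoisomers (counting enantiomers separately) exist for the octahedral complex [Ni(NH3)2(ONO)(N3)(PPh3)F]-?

15

In an octahedral complex each vertex has one trans partner and four cis neighbours.
Systematic enumeration (placing each ligand type in turn and discarding arrangements equivalent by rotation or reflection) gives 9 geometric isomers.
Of these, 6 lack any improper symmetry element and so occur as enantiomeric pairs, giving 9 + 6 = 15 stereoisomers in total.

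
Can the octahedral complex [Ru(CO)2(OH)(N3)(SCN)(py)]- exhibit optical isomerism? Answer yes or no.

yes

Systematic enumeration (placing each ligand type in turn and discarding arrangements equivalent by rotation or reflection) gives 9 geometric isomers.
Of these, 6 lack any improper symmetry element and so occur as enantiomeric pairs, giving 9 + 6 = 15 stereoisomers in total.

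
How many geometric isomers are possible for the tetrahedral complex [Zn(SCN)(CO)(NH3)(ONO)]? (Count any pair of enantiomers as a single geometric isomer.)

In a tetrahedral complex all four positions are equivalent and every pair of ligands is adjacent — there is no cis/trans distinction.
Only one geometric arrangement is possible; it has no improper symmetry element, so it exists as a pair of enantiomers (2 stereoisomers).

1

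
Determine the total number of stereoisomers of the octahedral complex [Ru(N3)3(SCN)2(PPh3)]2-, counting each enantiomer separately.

3

An octahedron has six vertices in three trans pairs; every non-trans pair is cis.
There are 3 geometric isomers: N3 mer, SCN trans; N3 mer, SCN cis; N3 fac, SCN cis.
Each arrangement has an internal mirror plane or centre of symmetry, so none is chiral.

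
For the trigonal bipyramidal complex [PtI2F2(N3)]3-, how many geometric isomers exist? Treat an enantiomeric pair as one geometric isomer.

In a trigonal bipyramid the two axial positions differ from the three equatorial ones.
Systematic enumeration (placing each ligand type in turn and discarding arrangements equivalent by rotation or reflection) gives 5 geometric isomers.

5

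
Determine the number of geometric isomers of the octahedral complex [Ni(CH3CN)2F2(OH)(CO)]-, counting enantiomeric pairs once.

6

An octahedron has six vertices in three trans pairs; every non-trans pair is cis.
There are 6 geometric isomers: CH3CN trans, F cis; CH3CN trans, F trans; CH3CN cis, F cis (3 arrangements, 2 chiral); CH3CN cis, F trans.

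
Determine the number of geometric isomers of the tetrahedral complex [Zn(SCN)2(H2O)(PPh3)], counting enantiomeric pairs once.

All four vertices of a tetrahedron are equivalent and mutually adjacent, so cis/trans isomerism cannot arise.
Only one geometric arrangement is possible.

1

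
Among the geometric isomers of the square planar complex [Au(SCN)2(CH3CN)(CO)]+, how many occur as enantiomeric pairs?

In a square planar complex each vertex has one trans partner and two cis neighbours.
Working through the distinct placements yields 2 geometric isomers: SCN cis; SCN trans.
Each arrangement has an internal mirror plane or centre of symmetry, so none is chiral.

0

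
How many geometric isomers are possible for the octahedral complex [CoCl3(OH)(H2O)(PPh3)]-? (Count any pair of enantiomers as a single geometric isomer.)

4

In an octahedral complex each vertex has one trans partner and four cis neighbours.
There are 4 geometric isomers: Cl mer (3 arrangements); Cl fac (chiral).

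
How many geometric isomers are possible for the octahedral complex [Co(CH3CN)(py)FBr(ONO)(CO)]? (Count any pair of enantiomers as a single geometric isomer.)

15

In an octahedral complex each vertex has one trans partner and four cis neighbours.
Exhaustive case analysis gives 15 geometric isomers.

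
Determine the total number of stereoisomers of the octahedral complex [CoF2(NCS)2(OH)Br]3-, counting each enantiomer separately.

8

The six octahedral sites form three mutually perpendicular trans pairs.
Systematic placement gives 6 geometric isomers: F cis, NCS cis (3 arrangements, 2 chiral); F cis, NCS trans; F trans, NCS cis; F trans, NCS trans.
Of these, 2 lack any improper symmetry element and so occur as enantiomeric pairs, giving 6 + 2 = 8 stereoisomers in total.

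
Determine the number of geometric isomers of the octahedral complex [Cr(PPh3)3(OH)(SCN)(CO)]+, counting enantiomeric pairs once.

The six octahedral sites form three mutually perpendicular trans pairs.
Systematic placement gives 4 geometric isomers: PPh3 mer (3 arrangements); PPh3 fac (chiral).

4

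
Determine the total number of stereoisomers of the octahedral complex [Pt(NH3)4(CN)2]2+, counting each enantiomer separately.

2

In an octahedral complex each vertex has one trans partner and four cis neighbours.
There are 2 geometric isomers: CN trans; CN cis.
Each arrangement has an internal mirror plane or centre of symmetry, so none is chiral.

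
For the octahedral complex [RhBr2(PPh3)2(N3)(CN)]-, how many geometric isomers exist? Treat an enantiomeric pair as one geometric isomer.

6

The six octahedral sites form three mutually perpendicular trans pairs.
The distinct arrangements are (6 in all): Br trans, PPh3 trans; Br trans, PPh3 cis; Br cis, PPh3 trans; Br cis, PPh3 cis (3 arrangements, 2 chiral).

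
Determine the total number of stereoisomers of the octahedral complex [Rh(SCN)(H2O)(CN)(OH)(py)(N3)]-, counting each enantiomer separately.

30

The six octahedral sites form three mutually perpendicular trans pairs.
Placing the ligands in turn and identifying arrangements related by rotation or reflection leaves 15 distinct geometric isomers.
Of these, 15 lack any improper symmetry element and so occur as enantiomeric pairs, giving 15 + 15 = 30 stereoisomers in total.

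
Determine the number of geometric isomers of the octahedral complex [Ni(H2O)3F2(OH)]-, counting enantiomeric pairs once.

3

The distinct arrangements are (3 in all): H2O mer, F trans; H2O fac, F cis; H2O mer, F cis.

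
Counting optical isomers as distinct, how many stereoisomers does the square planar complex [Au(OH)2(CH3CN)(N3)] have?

In a square planar complex each vertex has one trans partner and two cis neighbours.
Systematic placement gives 2 geometric isomers: OH cis; OH trans.
Each arrangement has an internal mirror plane or centre of symmetry, so none is chiral.

2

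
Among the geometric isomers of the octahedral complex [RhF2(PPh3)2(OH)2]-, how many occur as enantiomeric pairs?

The six octahedral sites form three mutually perpendicular trans pairs.
The distinct arrangements are (5 in all): F trans, PPh3 trans, OH trans; F trans, PPh3 cis, OH cis; F cis, PPh3 trans, OH cis; F cis, PPh3 cis, OH cis (chiral); F cis, PPh3 cis, OH trans.
One of these lacks any improper symmetry element and so occurs as an enantiomeric pair, giving 5 + 1 = 6 stereoisomers in total.

1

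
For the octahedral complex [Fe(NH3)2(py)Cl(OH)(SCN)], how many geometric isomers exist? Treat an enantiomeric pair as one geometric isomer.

An octahedron has six vertices in three trans pairs; every non-trans pair is cis.
Systematic enumeration (placing each ligand type in turn and discarding arrangements equivalent by rotation or reflection) gives 9 geometric isomers.

9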